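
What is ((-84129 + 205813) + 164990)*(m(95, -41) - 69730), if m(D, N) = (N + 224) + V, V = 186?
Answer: -19883995314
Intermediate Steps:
m(D, N) = 410 + N (m(D, N) = (N + 224) + 186 = (224 + N) + 186 = 410 + N)
((-84129 + 205813) + 164990)*(m(95, -41) - 69730) = ((-84129 + 205813) + 164990)*((410 - 41) - 69730) = (121684 + 164990)*(369 - 69730) = 286674*(-69361) = -19883995314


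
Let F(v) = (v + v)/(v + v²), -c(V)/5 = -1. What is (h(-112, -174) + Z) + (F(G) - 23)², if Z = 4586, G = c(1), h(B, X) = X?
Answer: 44332/9 ≈ 4925.8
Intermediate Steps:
c(V) = 5 (c(V) = -5*(-1) = 5)
G = 5
F(v) = 2*v/(v + v²) (F(v) = (2*v)/(v + v²) = 2*v/(v + v²))
(h(-112, -174) + Z) + (F(G) - 23)² = (-174 + 4586) + (2/(1 + 5) - 23)² = 4412 + (2/6 - 23)² = 4412 + (2*(⅙) - 23)² = 4412 + (⅓ - 23)² = 4412 + (-68/3)² = 4412 + 4624/9 = 44332/9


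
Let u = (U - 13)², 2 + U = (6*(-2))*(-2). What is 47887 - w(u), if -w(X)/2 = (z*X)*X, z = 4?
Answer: 100375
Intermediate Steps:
U = 22 (U = -2 + (6*(-2))*(-2) = -2 - 12*(-2) = -2 + 24 = 22)
u = 81 (u = (22 - 13)² = 9² = 81)
w(X) = -8*X² (w(X) = -2*4*X*X = -8*X²)
47887 - w(u) = 47887 - (-8)*81² = 47887 - (-8)*6561 = 47887 - 1*(-52488) = 47887 + 52488 = 100375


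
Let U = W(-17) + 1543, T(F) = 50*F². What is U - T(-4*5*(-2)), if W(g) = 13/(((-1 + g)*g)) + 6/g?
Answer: -24007937/306 ≈ -78457.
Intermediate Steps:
W(g) = 6/g + 13/(g*(-1 + g)) (W(g) = 13/((g*(-1 + g))) + 6/g = 13*(1/(g*(-1 + g))) + 6/g = 13/(g*(-1 + g)) + 6/g = 6/g + 13/(g*(-1 + g)))
U = 472063/306 (U = (7 + 6*(-17))/((-17)*(-1 - 17)) + 1543 = -1/17*(7 - 102)/(-18) + 1543 = -1/17*(-1/18)*(-95) + 1543 = -95/306 + 1543 = 472063/306 ≈ 1542.7)
U - T(-4*5*(-2)) = 472063/306 - 50*(-4*5*(-2))² = 472063/306 - 50*(-20*(-2))² = 472063/306 - 50*40² = 472063/306 - 50*1600 = 472063/306 - 1*80000 = 472063/306 - 80000 = -24007937/306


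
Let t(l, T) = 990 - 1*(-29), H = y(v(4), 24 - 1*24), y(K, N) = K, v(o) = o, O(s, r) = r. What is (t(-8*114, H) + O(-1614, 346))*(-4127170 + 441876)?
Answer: -5030426310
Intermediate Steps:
H = 4
t(l, T) = 1019 (t(l, T) = 990 + 29 = 1019)
(t(-8*114, H) + O(-1614, 346))*(-4127170 + 441876) = (1019 + 346)*(-4127170 + 441876) = 1365*(-3685294) = -5030426310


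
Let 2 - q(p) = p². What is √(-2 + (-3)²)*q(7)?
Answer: -47*√7 ≈ -124.35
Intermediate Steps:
q(p) = 2 - p²
√(-2 + (-3)²)*q(7) = √(-2 + (-3)²)*(2 - 1*7²) = √(-2 + 9)*(2 - 1*49) = √7*(2 - 49) = √7*(-47) = -47*√7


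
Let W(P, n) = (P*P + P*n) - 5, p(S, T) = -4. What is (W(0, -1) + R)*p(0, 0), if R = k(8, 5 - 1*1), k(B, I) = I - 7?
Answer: 32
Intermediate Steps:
W(P, n) = -5 + P² + P*n (W(P, n) = (P² + P*n) - 5 = -5 + P² + P*n)
k(B, I) = -7 + I
R = -3 (R = -7 + (5 - 1*1) = -7 + (5 - 1) = -7 + 4 = -3)
(W(0, -1) + R)*p(0, 0) = ((-5 + 0² + 0*(-1)) - 3)*(-4) = ((-5 + 0 + 0) - 3)*(-4) = (-5 - 3)*(-4) = -8*(-4) = 32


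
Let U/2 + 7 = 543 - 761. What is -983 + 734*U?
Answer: -331283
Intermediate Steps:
U = -450 (U = -14 + 2*(543 - 761) = -14 + 2*(-218) = -14 - 436 = -450)
-983 + 734*U = -983 + 734*(-450) = -983 - 330300 = -331283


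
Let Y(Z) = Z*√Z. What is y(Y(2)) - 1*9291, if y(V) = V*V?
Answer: -9283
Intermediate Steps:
Y(Z) = Z^(3/2)
y(V) = V²
y(Y(2)) - 1*9291 = (2^(3/2))² - 1*9291 = (2*√2)² - 9291 = 8 - 9291 = -9283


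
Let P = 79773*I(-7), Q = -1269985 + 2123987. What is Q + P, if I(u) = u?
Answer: 295591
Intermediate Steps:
Q = 854002
P = -558411 (P = 79773*(-7) = -558411)
Q + P = 854002 - 558411 = 295591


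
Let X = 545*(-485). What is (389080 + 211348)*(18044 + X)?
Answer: -147874008268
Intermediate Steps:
X = -264325
(389080 + 211348)*(18044 + X) = (389080 + 211348)*(18044 - 264325) = 600428*(-246281) = -147874008268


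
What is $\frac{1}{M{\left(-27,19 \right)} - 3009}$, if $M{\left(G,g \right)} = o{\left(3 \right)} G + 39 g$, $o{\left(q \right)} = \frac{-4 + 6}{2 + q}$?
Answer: $- \frac{5}{11394} \approx -0.00043883$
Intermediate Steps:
$o{\left(q \right)} = \frac{2}{2 + q}$
$M{\left(G,g \right)} = 39 g + \frac{2 G}{5}$ ($M{\left(G,g \right)} = \frac{2}{2 + 3} G + 39 g = \frac{2}{5} G + 39 g = 2 \cdot \frac{1}{5} G + 39 g = \frac{2 G}{5} + 39 g = 39 g + \frac{2 G}{5}$)
$\frac{1}{M{\left(-27,19 \right)} - 3009} = \frac{1}{\left(39 \cdot 19 + \frac{2}{5} \left(-27\right)\right) - 3009} = \frac{1}{\left(741 - \frac{54}{5}\right) - 3009} = \frac{1}{\frac{3651}{5} - 3009} = \frac{1}{- \frac{11394}{5}} = - \frac{5}{11394}$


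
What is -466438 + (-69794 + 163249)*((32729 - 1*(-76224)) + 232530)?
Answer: 31912827327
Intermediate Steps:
-466438 + (-69794 + 163249)*((32729 - 1*(-76224)) + 232530) = -466438 + 93455*((32729 + 76224) + 232530) = -466438 + 93455*(108953 + 232530) = -466438 + 93455*341483 = -466438 + 31913293765 = 31912827327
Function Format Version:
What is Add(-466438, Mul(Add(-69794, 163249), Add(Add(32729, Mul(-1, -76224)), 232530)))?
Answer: 31912827327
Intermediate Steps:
Add(-466438, Mul(Add(-69794, 163249), Add(Add(32729, Mul(-1, -76224)), 232530))) = Add(-466438, Mul(93455, Add(Add(32729, 76224), 232530))) = Add(-466438, Mul(93455, Add(108953, 232530))) = Add(-466438, Mul(93455, 341483)) = Add(-466438, 31913293765) = 31912827327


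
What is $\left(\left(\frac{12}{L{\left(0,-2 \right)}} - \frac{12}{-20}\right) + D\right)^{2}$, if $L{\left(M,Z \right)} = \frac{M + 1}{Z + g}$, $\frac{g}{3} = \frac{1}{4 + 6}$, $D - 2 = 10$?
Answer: $\frac{1521}{25} \approx 60.84$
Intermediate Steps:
$D = 12$ ($D = 2 + 10 = 12$)
$g = \frac{3}{10}$ ($g = \frac{3}{4 + 6} = \frac{3}{10} \approx 0.3$)
$L{\left(M,Z \right)} = \frac{1 + M}{\frac{3}{10} + Z}$ ($L{\left(M,Z \right)} = \frac{M + 1}{Z + \frac{3}{10}} = \frac{1 + M}{\frac{3}{10} + Z}$)
$\left(\left(\frac{12}{L{\left(0,-2 \right)}} - \frac{12}{-20}\right) + D\right)^{2} = \left(\left(\frac{12}{10 \frac{1}{3 + 10 \left(-2\right)} \left(1 + 0\right)} - \frac{12}{-20}\right) + 12\right)^{2} = \left(\left(\frac{12}{10 \frac{1}{3 - 20} \cdot 1} - - \frac{3}{5}\right) + 12\right)^{2} = \left(\left(\frac{12}{10 \frac{1}{-17} \cdot 1} + \frac{3}{5}\right) + 12\right)^{2} = \left(\left(\frac{12}{10 \left(- \frac{1}{17}\right) 1} + \frac{3}{5}\right) + 12\right)^{2} = \left(\left(\frac{12}{- \frac{10}{17}} + \frac{3}{5}\right) + 12\right)^{2} = \left(\left(12 \left(- \frac{17}{10}\right) + \frac{3}{5}\right) + 12\right)^{2} = \left(\left(- \frac{102}{5} + \frac{3}{5}\right) + 12\right)^{2} = \left(- \frac{99}{5} + 12\right)^{2} = \left(- \frac{39}{5}\right)^{2} = \frac{1521}{25}$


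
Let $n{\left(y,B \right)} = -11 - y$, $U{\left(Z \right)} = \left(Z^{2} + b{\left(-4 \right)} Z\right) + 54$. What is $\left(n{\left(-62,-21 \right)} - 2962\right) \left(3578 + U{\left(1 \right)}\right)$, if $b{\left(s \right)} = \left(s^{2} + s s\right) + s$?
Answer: $-10657171$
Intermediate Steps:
$b{\left(s \right)} = s + 2 s^{2}$ ($b{\left(s \right)} = \left(s^{2} + s^{2}\right) + s = 2 s^{2} + s = s + 2 s^{2}$)
$U{\left(Z \right)} = 54 + Z^{2} + 28 Z$ ($U{\left(Z \right)} = \left(Z^{2} + - 4 \left(1 + 2 \left(-4\right)\right) Z\right) + 54 = \left(Z^{2} + - 4 \left(1 - 8\right) Z\right) + 54 = \left(Z^{2} + \left(-4\right) \left(-7\right) Z\right) + 54 = \left(Z^{2} + 28 Z\right) + 54 = 54 + Z^{2} + 28 Z$)
$\left(n{\left(-62,-21 \right)} - 2962\right) \left(3578 + U{\left(1 \right)}\right) = \left(\left(-11 - -62\right) - 2962\right) \left(3578 + \left(54 + 1^{2} + 28 \cdot 1\right)\right) = \left(\left(-11 + 62\right) - 2962\right) \left(3578 + \left(54 + 1 + 28\right)\right) = \left(51 - 2962\right) \left(3578 + 83\right) = \left(-2911\right) 3661 = -10657171$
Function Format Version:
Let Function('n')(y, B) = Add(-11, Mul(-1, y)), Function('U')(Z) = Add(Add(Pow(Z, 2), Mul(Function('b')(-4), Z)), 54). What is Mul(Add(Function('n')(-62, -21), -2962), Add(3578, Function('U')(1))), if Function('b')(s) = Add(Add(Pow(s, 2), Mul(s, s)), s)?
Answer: -10657171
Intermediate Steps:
Function('b')(s) = Add(s, Mul(2, Pow(s, 2))) (Function('b')(s) = Add(Add(Pow(s, 2), Pow(s, 2)), s) = Add(Mul(2, Pow(s, 2)), s) = Add(s, Mul(2, Pow(s, 2))))
Function('U')(Z) = Add(54, Pow(Z, 2), Mul(28, Z)) (Function('U')(Z) = Add(Add(Pow(Z, 2), Mul(Mul(-4, Add(1, Mul(2, -4))), Z)), 54) = Add(Add(Pow(Z, 2), Mul(Mul(-4, Add(1, -8)), Z)), 54) = Add(Add(Pow(Z, 2), Mul(Mul(-4, -7), Z)), 54) = Add(Add(Pow(Z, 2), Mul(28, Z)), 54) = Add(54, Pow(Z, 2), Mul(28, Z)))
Mul(Add(Function('n')(-62, -21), -2962), Add(3578, Function('U')(1))) = Mul(Add(Add(-11, Mul(-1, -62)), -2962), Add(3578, Add(54, Pow(1, 2), Mul(28, 1)))) = Mul(Add(Add(-11, 62), -2962), Add(3578, Add(54, 1, 28))) = Mul(Add(51, -2962), Add(3578, 83)) = Mul(-2911, 3661) = -10657171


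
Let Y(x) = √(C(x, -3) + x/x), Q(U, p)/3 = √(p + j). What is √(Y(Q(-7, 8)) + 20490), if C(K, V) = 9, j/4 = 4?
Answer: √(20490 + √10) ≈ 143.15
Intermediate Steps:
j = 16 (j = 4*4 = 16)
Q(U, p) = 3*√(16 + p) (Q(U, p) = 3*√(p + 16) = 3*√(16 + p))
Y(x) = √10 (Y(x) = √(9 + x/x) = √(9 + 1) = √10)
√(Y(Q(-7, 8)) + 20490) = √(√10 + 20490) = √(20490 + √10)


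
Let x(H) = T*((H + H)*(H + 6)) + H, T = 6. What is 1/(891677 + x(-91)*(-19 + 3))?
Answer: -1/591987 ≈ -1.6892e-6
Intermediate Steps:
x(H) = H + 12*H*(6 + H) (x(H) = 6*((H + H)*(H + 6)) + H = 6*((2*H)*(6 + H)) + H = 6*(2*H*(6 + H)) + H = 12*H*(6 + H) + H = H + 12*H*(6 + H))
1/(891677 + x(-91)*(-19 + 3)) = 1/(891677 + (-91*(73 + 12*(-91)))*(-19 + 3)) = 1/(891677 - 91*(73 - 1092)*(-16)) = 1/(891677 - 91*(-1019)*(-16)) = 1/(891677 + 92729*(-16)) = 1/(891677 - 1483664) = 1/(-591987) = -1/591987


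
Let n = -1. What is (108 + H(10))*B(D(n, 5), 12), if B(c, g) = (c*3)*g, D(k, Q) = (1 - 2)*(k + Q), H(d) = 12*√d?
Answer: -15552 - 1728*√10 ≈ -21016.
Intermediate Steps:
D(k, Q) = -Q - k (D(k, Q) = -(Q + k) = -Q - k)
B(c, g) = 3*c*g (B(c, g) = (3*c)*g = 3*c*g)
(108 + H(10))*B(D(n, 5), 12) = (108 + 12*√10)*(3*(-1*5 - 1*(-1))*12) = (108 + 12*√10)*(3*(-5 + 1)*12) = (108 + 12*√10)*(3*(-4)*12) = (108 + 12*√10)*(-144) = -15552 - 1728*√10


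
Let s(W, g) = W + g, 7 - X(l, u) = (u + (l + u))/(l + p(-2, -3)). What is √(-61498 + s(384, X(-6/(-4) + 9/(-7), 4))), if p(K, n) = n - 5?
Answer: 2*I*√181499933/109 ≈ 247.2*I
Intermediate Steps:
p(K, n) = -5 + n
X(l, u) = 7 - (l + 2*u)/(-8 + l) (X(l, u) = 7 - (u + (l + u))/(l + (-5 - 3)) = 7 - (l + 2*u)/(l - 8) = 7 - (l + 2*u)/(-8 + l))
√(-61498 + s(384, X(-6/(-4) + 9/(-7), 4))) = √(-61498 + (384 + 2*(-28 - 1*4 + 3*(-6/(-4) + 9/(-7)))/(-8 + (-6/(-4) + 9/(-7))))) = √(-61498 + (384 + 2*(-28 - 4 + 3*(-6*(-¼) + 9*(-⅐)))/(-8 + (-6*(-¼) + 9*(-⅐))))) = √(-61498 + (384 + 2*(-28 - 4 + 3*(3/2 - 9/7))/(-8 + (3/2 - 9/7)))) = √(-61498 + (384 + 2*(-28 - 4 + 3*(3/14))/(-8 + 3/14))) = √(-61498 + (384 + 2*(-28 - 4 + 9/14)/(-109/14))) = √(-61498 + (384 + 2*(-14/109)*(-439/14))) = √(-61498 + (384 + 878/109)) = √(-61498 + 42734/109) = √(-6660548/109) = 2*I*√181499933/109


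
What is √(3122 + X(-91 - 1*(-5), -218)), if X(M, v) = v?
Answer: 22*√6 ≈ 53.889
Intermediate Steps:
√(3122 + X(-91 - 1*(-5), -218)) = √(3122 - 218) = √2904 = 22*√6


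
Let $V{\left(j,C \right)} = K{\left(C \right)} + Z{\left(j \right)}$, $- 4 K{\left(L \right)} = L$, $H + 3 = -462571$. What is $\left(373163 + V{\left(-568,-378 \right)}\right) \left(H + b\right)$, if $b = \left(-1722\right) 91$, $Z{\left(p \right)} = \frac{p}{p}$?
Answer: $-231150030846$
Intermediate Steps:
$H = -462574$ ($H = -3 - 462571 = -462574$)
$K{\left(L \right)} = - \frac{L}{4}$
$Z{\left(p \right)} = 1$
$V{\left(j,C \right)} = 1 - \frac{C}{4}$ ($V{\left(j,C \right)} = - \frac{C}{4} + 1 = 1 - \frac{C}{4}$)
$b = -156702$
$\left(373163 + V{\left(-568,-378 \right)}\right) \left(H + b\right) = \left(373163 + \left(1 - - \frac{189}{2}\right)\right) \left(-462574 - 156702\right) = \left(373163 + \left(1 + \frac{189}{2}\right)\right) \left(-619276\right) = \left(373163 + \frac{191}{2}\right) \left(-619276\right) = \frac{746517}{2} \left(-619276\right) = -231150030846$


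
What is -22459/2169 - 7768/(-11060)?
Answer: -57886937/5997285 ≈ -9.6522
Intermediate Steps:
-22459/2169 - 7768/(-11060) = -22459*1/2169 - 7768*(-1/11060) = -22459/2169 + 1942/2765 = -57886937/5997285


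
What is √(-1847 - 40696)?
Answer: 3*I*√4727 ≈ 206.26*I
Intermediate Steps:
√(-1847 - 40696) = √(-42543) = 3*I*√4727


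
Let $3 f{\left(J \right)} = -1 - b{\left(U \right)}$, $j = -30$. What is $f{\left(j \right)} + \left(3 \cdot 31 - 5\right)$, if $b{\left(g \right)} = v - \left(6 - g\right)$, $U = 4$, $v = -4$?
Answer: $\frac{269}{3} \approx 89.667$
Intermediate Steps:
$b{\left(g \right)} = -10 + g$ ($b{\left(g \right)} = -4 - \left(6 - g\right) = -4 + \left(-6 + g\right) = -10 + g$)
$f{\left(J \right)} = \frac{5}{3}$ ($f{\left(J \right)} = \frac{-1 - \left(-10 + 4\right)}{3} = \frac{-1 - -6}{3} = \frac{-1 + 6}{3} = \frac{1}{3} \cdot 5 = \frac{5}{3}$)
$f{\left(j \right)} + \left(3 \cdot 31 - 5\right) = \frac{5}{3} + \left(3 \cdot 31 - 5\right) = \frac{5}{3} + \left(93 - 5\right) = \frac{5}{3} + 88 = \frac{269}{3}$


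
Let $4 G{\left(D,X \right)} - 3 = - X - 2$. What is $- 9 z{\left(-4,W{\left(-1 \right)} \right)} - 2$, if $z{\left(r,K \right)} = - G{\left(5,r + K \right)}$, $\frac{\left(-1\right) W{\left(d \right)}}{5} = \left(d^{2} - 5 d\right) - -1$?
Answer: $88$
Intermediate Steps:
$G{\left(D,X \right)} = \frac{1}{4} - \frac{X}{4}$ ($G{\left(D,X \right)} = \frac{3}{4} + \frac{- X - 2}{4} = \frac{3}{4} + \frac{-2 - X}{4} = \frac{3}{4} - \left(\frac{1}{2} + \frac{X}{4}\right) = \frac{1}{4} - \frac{X}{4}$)
$W{\left(d \right)} = -5 - 5 d^{2} + 25 d$ ($W{\left(d \right)} = - 5 \left(\left(d^{2} - 5 d\right) - -1\right) = - 5 \left(\left(d^{2} - 5 d\right) + 1\right) = - 5 \left(1 + d^{2} - 5 d\right) = -5 - 5 d^{2} + 25 d$)
$z{\left(r,K \right)} = - \frac{1}{4} + \frac{K}{4} + \frac{r}{4}$ ($z{\left(r,K \right)} = - (\frac{1}{4} - \frac{r + K}{4}) = - (\frac{1}{4} - \frac{K + r}{4}) = - (\frac{1}{4} - \left(\frac{K}{4} + \frac{r}{4}\right)) = - (\frac{1}{4} - \frac{K}{4} - \frac{r}{4}) = - \frac{1}{4} + \frac{K}{4} + \frac{r}{4}$)
$- 9 z{\left(-4,W{\left(-1 \right)} \right)} - 2 = - 9 \left(- \frac{1}{4} + \frac{-5 - 5 \left(-1\right)^{2} + 25 \left(-1\right)}{4} + \frac{1}{4} \left(-4\right)\right) - 2 = - 9 \left(- \frac{1}{4} + \frac{-5 - 5 - 25}{4} - 1\right) - 2 = - 9 \left(- \frac{1}{4} + \frac{1}{4} \left(-35\right) - 1\right) - 2 = - 9 \left(- \frac{1}{4} - \frac{35}{4} - 1\right) - 2 = \left(-9\right) \left(-10\right) - 2 = 90 - 2 = 88$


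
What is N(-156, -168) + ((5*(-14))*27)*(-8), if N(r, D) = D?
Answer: 14952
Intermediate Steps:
N(-156, -168) + ((5*(-14))*27)*(-8) = -168 + ((5*(-14))*27)*(-8) = -168 - 70*27*(-8) = -168 - 1890*(-8) = -168 + 15120 = 14952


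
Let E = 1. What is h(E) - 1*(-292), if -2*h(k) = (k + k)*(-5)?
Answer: 297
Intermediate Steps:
h(k) = 5*k (h(k) = -(k + k)*(-5)/2 = -2*k*(-5)/2 = -(-5)*k = 5*k)
h(E) - 1*(-292) = 5*1 - 1*(-292) = 5 + 292 = 297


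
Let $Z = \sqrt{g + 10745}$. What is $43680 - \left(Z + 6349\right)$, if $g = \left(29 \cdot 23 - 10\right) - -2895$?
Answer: $37331 - 29 \sqrt{17} \approx 37211.0$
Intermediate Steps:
$g = 3552$ ($g = \left(667 - 10\right) + 2895 = 657 + 2895 = 3552$)
$Z = 29 \sqrt{17}$ ($Z = \sqrt{3552 + 10745} = \sqrt{14297} = 29 \sqrt{17} \approx 119.57$)
$43680 - \left(Z + 6349\right) = 43680 - \left(29 \sqrt{17} + 6349\right) = 43680 - \left(6349 + 29 \sqrt{17}\right) = 37331 - 29 \sqrt{17}$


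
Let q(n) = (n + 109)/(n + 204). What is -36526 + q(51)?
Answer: -1862794/51 ≈ -36525.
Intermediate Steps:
q(n) = (109 + n)/(204 + n)
-36526 + q(51) = -36526 + (109 + 51)/(204 + 51) = -36526 + 160/255 = -36526 + (1/255)*160 = -36526 + 32/51 = -1862794/51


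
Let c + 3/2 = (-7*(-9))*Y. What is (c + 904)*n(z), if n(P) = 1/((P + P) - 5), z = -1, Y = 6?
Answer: -2561/14 ≈ -182.93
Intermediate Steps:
c = 753/2 (c = -3/2 - 7*(-9)*6 = -3/2 + 63*6 = -3/2 + 378 = 753/2 ≈ 376.50)
n(P) = 1/(-5 + 2*P) (n(P) = 1/(2*P - 5) = 1/(-5 + 2*P))
(c + 904)*n(z) = (753/2 + 904)/(-5 + 2*(-1)) = 2561/(2*(-5 - 2)) = (2561/2)/(-7) = (2561/2)*(-1/7) = -2561/14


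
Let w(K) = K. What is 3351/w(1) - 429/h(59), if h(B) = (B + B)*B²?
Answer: 1376449629/410758 ≈ 3351.0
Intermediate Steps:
h(B) = 2*B³ (h(B) = (2*B)*B² = 2*B³)
3351/w(1) - 429/h(59) = 3351/1 - 429/(2*59³) = 3351*1 - 429/(2*205379) = 3351 - 429/410758 = 1376449629/410758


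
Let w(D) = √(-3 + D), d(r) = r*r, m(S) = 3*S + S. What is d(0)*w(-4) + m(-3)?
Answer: -12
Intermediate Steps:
m(S) = 4*S
d(r) = r²
d(0)*w(-4) + m(-3) = 0²*√(-3 - 4) + 4*(-3) = 0*√(-7) - 12 = 0*(I*√7) - 12 = 0 - 12 = -12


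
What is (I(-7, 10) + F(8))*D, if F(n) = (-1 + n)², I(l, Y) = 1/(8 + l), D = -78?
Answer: -3900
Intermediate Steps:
(I(-7, 10) + F(8))*D = (1/(8 - 7) + (-1 + 8)²)*(-78) = (1/1 + 7²)*(-78) = (1 + 49)*(-78) = 50*(-78) = -3900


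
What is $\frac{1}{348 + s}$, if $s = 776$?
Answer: $\frac{1}{1124} \approx 0.00088968$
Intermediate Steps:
$\frac{1}{348 + s} = \frac{1}{348 + 776} = \frac{1}{1124}$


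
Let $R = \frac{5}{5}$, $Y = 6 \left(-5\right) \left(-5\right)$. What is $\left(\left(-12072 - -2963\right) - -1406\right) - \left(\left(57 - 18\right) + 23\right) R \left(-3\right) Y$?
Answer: $20197$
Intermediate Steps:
$Y = 150$ ($Y = \left(-30\right) \left(-5\right) = 150$)
$R = 1$ ($R = 5 \cdot \frac{1}{5} = 1$)
$\left(\left(-12072 - -2963\right) - -1406\right) - \left(\left(57 - 18\right) + 23\right) R \left(-3\right) Y = \left(\left(-12072 - -2963\right) - -1406\right) - \left(\left(57 - 18\right) + 23\right) 1 \left(-3\right) 150 = \left(\left(-12072 + 2963\right) + 1406\right) - \left(\left(57 - 18\right) + 23\right) \left(\left(-3\right) 150\right) = \left(-9109 + 1406\right) - \left(39 + 23\right) \left(-450\right) = -7703 - 62 \left(-450\right) = -7703 - -27900 = -7703 + 27900 = 20197$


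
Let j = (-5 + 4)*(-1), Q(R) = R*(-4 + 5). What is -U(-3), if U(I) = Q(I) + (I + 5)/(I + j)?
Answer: 4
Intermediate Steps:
Q(R) = R (Q(R) = R*1 = R)
j = 1 (j = -1*(-1) = 1)
U(I) = I + (5 + I)/(1 + I) (U(I) = I + (I + 5)/(I + 1) = I + (5 + I)/(1 + I))
-U(-3) = -(5 + (-3)² + 2*(-3))/(1 - 3) = -(5 + 9 - 6)/(-2) = -(-1)*8/2 = -1*(-4) = 4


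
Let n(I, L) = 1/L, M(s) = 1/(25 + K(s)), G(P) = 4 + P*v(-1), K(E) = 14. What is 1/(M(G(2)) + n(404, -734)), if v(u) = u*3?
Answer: 28626/695 ≈ 41.188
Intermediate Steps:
v(u) = 3*u
G(P) = 4 - 3*P (G(P) = 4 + P*(3*(-1)) = 4 + P*(-3) = 4 - 3*P)
M(s) = 1/39 (M(s) = 1/(25 + 14) = 1/39)
1/(M(G(2)) + n(404, -734)) = 1/(1/39 + 1/(-734)) = 1/(1/39 - 1/734) = 1/(695/28626) = 28626/695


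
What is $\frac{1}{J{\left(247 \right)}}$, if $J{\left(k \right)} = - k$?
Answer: $- \frac{1}{247} \approx -0.0040486$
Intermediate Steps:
$\frac{1}{J{\left(247 \right)}} = \frac{1}{\left(-1\right) 247} = \frac{1}{-247} = - \frac{1}{247}$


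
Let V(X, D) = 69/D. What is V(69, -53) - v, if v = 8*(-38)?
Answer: 16043/53 ≈ 302.70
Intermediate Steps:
v = -304
V(69, -53) - v = 69/(-53) - 1*(-304) = 69*(-1/53) + 304 = -69/53 + 304 = 16043/53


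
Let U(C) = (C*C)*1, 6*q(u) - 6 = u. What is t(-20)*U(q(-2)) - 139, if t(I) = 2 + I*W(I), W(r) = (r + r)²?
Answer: -43081/3 ≈ -14360.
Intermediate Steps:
W(r) = 4*r² (W(r) = (2*r)² = 4*r²)
q(u) = 1 + u/6
U(C) = C² (U(C) = C²*1 = C²)
t(I) = 2 + 4*I³ (t(I) = 2 + I*(4*I²) = 2 + 4*I³)
t(-20)*U(q(-2)) - 139 = (2 + 4*(-20)³)*(1 + (⅙)*(-2))² - 139 = (2 + 4*(-8000))*(1 - ⅓)² - 139 = (2 - 32000)*(⅔)² - 139 = -31998*4/9 - 139 = -42664/3 - 139 = -43081/3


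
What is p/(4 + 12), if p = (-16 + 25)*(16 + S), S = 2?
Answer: 81/8 ≈ 10.125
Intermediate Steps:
p = 162 (p = (-16 + 25)*(16 + 2) = 9*18 = 162)
p/(4 + 12) = 162/(4 + 12) = 162/16 = 162*(1/16) = 81/8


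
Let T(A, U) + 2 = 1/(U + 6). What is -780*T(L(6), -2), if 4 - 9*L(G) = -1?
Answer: 1365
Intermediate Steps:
L(G) = 5/9 (L(G) = 4/9 - 1/9*(-1) = 4/9 + 1/9 = 5/9)
T(A, U) = -2 + 1/(6 + U) (T(A, U) = -2 + 1/(U + 6) = -2 + 1/(6 + U))
-780*T(L(6), -2) = -780*(-11 - 2*(-2))/(6 - 2) = -780*(-11 + 4)/4 = -195*(-7) = -780*(-7/4) = 1365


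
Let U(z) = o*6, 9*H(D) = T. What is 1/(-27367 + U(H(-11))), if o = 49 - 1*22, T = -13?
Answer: -1/27205 ≈ -3.6758e-5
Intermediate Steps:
H(D) = -13/9 (H(D) = (⅑)*(-13) = -13/9)
o = 27 (o = 49 - 22 = 27)
U(z) = 162 (U(z) = 27*6 = 162)
1/(-27367 + U(H(-11))) = 1/(-27367 + 162) = 1/(-27205) = -1/27205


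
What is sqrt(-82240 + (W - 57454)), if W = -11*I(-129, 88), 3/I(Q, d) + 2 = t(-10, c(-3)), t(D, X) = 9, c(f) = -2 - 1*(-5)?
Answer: I*sqrt(6845237)/7 ≈ 373.76*I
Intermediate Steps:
c(f) = 3 (c(f) = -2 + 5 = 3)
I(Q, d) = 3/7 (I(Q, d) = 3/(-2 + 9) = 3/7)
W = -33/7 (W = -11*3/7 = -33/7 ≈ -4.7143)
sqrt(-82240 + (W - 57454)) = sqrt(-82240 + (-33/7 - 57454)) = sqrt(-82240 - 402211/7) = sqrt(-977891/7) = I*sqrt(6845237)/7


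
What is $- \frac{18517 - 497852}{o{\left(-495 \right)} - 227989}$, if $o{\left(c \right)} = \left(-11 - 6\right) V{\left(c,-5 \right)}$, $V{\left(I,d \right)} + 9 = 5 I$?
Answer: $- \frac{479335}{185761} \approx -2.5804$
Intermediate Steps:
$V{\left(I,d \right)} = -9 + 5 I$
$o{\left(c \right)} = 153 - 85 c$ ($o{\left(c \right)} = \left(-11 - 6\right) \left(-9 + 5 c\right) = - 17 \left(-9 + 5 c\right) = 153 - 85 c$)
$- \frac{18517 - 497852}{o{\left(-495 \right)} - 227989} = - \frac{18517 - 497852}{\left(153 - -42075\right) - 227989} = - \frac{-479335}{\left(153 + 42075\right) - 227989} = - \frac{-479335}{42228 - 227989} = - \frac{-479335}{-185761} = - \frac{\left(-479335\right) \left(-1\right)}{185761} = \left(-1\right) \frac{479335}{185761} = - \frac{479335}{185761}$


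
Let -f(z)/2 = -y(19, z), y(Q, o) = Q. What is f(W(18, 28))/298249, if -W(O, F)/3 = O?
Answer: 38/298249 ≈ 0.00012741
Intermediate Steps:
W(O, F) = -3*O
f(z) = 38 (f(z) = -(-2)*19 = -2*(-19) = 38)
f(W(18, 28))/298249 = 38/298249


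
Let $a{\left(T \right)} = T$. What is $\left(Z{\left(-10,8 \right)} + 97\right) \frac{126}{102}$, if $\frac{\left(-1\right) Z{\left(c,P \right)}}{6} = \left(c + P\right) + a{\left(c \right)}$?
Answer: $\frac{3549}{17} \approx 208.76$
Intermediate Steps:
$Z{\left(c,P \right)} = - 12 c - 6 P$ ($Z{\left(c,P \right)} = - 6 \left(\left(c + P\right) + c\right) = - 6 \left(\left(P + c\right) + c\right) = - 6 \left(P + 2 c\right) = - 12 c - 6 P$)
$\left(Z{\left(-10,8 \right)} + 97\right) \frac{126}{102} = \left(\left(\left(-12\right) \left(-10\right) - 48\right) + 97\right) \frac{126}{102} = \left(\left(120 - 48\right) + 97\right) 126 \cdot \frac{1}{102} = \left(72 + 97\right) \frac{21}{17} = 169 \cdot \frac{21}{17} = \frac{3549}{17}$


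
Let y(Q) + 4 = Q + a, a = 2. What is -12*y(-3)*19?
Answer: 1140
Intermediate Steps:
y(Q) = -2 + Q (y(Q) = -4 + (Q + 2) = -4 + (2 + Q) = -2 + Q)
-12*y(-3)*19 = -12*(-2 - 3)*19 = -12*(-5)*19 = 60*19 = 1140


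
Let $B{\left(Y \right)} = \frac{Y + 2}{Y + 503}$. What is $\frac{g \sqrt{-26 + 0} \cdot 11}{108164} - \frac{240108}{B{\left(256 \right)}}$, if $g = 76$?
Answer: $- \frac{30373662}{43} + \frac{209 i \sqrt{26}}{27041} \approx -7.0636 \cdot 10^{5} + 0.03941 i$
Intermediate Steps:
$B{\left(Y \right)} = \frac{2 + Y}{503 + Y}$
$\frac{g \sqrt{-26 + 0} \cdot 11}{108164} - \frac{240108}{B{\left(256 \right)}} = \frac{76 \sqrt{-26 + 0} \cdot 11}{108164} - \frac{240108}{\frac{1}{503 + 256} \left(2 + 256\right)} = 76 \sqrt{-26} \cdot 11 \cdot \frac{1}{108164} - \frac{240108}{\frac{1}{759} \cdot 258} = 76 i \sqrt{26} \cdot 11 \cdot \frac{1}{108164} - \frac{240108}{\frac{1}{759} \cdot 258} = 76 i \sqrt{26} \cdot 11 \cdot \frac{1}{108164} - \frac{240108}{\frac{86}{253}} = 836 i \sqrt{26} \cdot \frac{1}{108164} - \frac{30373662}{43} = \frac{209 i \sqrt{26}}{27041} - \frac{30373662}{43} = - \frac{30373662}{43} + \frac{209 i \sqrt{26}}{27041}$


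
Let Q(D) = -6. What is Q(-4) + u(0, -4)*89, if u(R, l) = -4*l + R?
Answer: 1418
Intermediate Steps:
u(R, l) = R - 4*l
Q(-4) + u(0, -4)*89 = -6 + (0 - 4*(-4))*89 = -6 + (0 + 16)*89 = -6 + 16*89 = -6 + 1424 = 1418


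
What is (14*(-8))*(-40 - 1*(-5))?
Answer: 3920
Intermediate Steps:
(14*(-8))*(-40 - 1*(-5)) = -112*(-40 + 5) = -112*(-35) = 3920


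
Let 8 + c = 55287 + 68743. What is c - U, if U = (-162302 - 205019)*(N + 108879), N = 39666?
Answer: 54563821967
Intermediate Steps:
U = -54563697945 (U = (-162302 - 205019)*(39666 + 108879) = -367321*148545 = -54563697945)
c = 124022 (c = -8 + (55287 + 68743) = -8 + 124030 = 124022)
c - U = 124022 - 1*(-54563697945) = 124022 + 54563697945 = 54563821967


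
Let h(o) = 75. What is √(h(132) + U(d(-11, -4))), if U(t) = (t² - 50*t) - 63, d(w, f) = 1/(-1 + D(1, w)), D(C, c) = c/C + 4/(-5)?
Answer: √65177/64 ≈ 3.9890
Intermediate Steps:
D(C, c) = -⅘ + c/C (D(C, c) = c/C + 4*(-⅕) = c/C - ⅘ = -⅘ + c/C)
d(w, f) = 1/(-9/5 + w) (d(w, f) = 1/(-1 + (-⅘ + w/1)) = 1/(-1 + (-⅘ + w*1)) = 1/(-1 + (-⅘ + w)) = 1/(-9/5 + w))
U(t) = -63 + t² - 50*t
√(h(132) + U(d(-11, -4))) = √(75 + (-63 + (5/(-9 + 5*(-11)))² - 250/(-9 + 5*(-11)))) = √(75 + (-63 + (5/(-9 - 55))² - 250/(-9 - 55))) = √(75 + (-63 + (5/(-64))² - 250/(-64))) = √(75 + (-63 + (5*(-1/64))² - 250*(-1)/64)) = √(75 + (-63 + (-5/64)² - 50*(-5/64))) = √(75 + (-63 + 25/4096 + 125/32)) = √(75 - 242023/4096) = √(65177/4096) = √65177/64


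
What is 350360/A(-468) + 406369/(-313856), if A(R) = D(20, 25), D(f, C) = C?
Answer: 21990485787/1569280 ≈ 14013.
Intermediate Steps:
A(R) = 25
350360/A(-468) + 406369/(-313856) = 350360/25 + 406369/(-313856) = 350360*(1/25) + 406369*(-1/313856) = 70072/5 - 406369/313856 = 21990485787/1569280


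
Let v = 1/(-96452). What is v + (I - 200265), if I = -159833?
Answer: -34732172297/96452 ≈ -3.6010e+5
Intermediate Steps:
v = -1/96452 ≈ -1.0368e-5
v + (I - 200265) = -1/96452 + (-159833 - 200265) = -1/96452 - 360098 = -34732172297/96452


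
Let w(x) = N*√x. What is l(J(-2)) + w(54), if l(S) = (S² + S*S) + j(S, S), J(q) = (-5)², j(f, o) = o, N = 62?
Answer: 1275 + 186*√6 ≈ 1730.6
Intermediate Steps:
J(q) = 25
w(x) = 62*√x
l(S) = S + 2*S² (l(S) = (S² + S*S) + S = (S² + S²) + S = 2*S² + S = S + 2*S²)
l(J(-2)) + w(54) = 25*(1 + 2*25) + 62*√54 = 25*(1 + 50) + 62*(3*√6) = 25*51 + 186*√6 = 1275 + 186*√6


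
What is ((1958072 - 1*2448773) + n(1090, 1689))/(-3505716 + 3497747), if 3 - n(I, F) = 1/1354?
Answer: 664405093/10790026 ≈ 61.576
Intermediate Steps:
n(I, F) = 4061/1354 (n(I, F) = 3 - 1/1354 = 4061/1354)
((1958072 - 1*2448773) + n(1090, 1689))/(-3505716 + 3497747) = ((1958072 - 1*2448773) + 4061/1354)/(-3505716 + 3497747) = ((1958072 - 2448773) + 4061/1354)/(-7969) = (-490701 + 4061/1354)*(-1/7969) = -664405093/1354*(-1/7969) = 664405093/10790026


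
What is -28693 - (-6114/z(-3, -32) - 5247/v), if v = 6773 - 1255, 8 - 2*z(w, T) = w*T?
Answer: -874992130/30349 ≈ -28831.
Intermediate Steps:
z(w, T) = 4 - T*w/2 (z(w, T) = 4 - w*T/2 = 4 - T*w/2)
v = 5518
-28693 - (-6114/z(-3, -32) - 5247/v) = -28693 - (-6114/(4 - ½*(-32)*(-3)) - 5247/5518) = -28693 - (-6114/(4 - 48) - 5247*1/5518) = -28693 - (-6114/(-44) - 5247/5518) = -28693 - (-6114*(-1/44) - 5247/5518) = -28693 - (3057/22 - 5247/5518) = -28693 - 1*4188273/30349 = -28693 - 4188273/30349 = -874992130/30349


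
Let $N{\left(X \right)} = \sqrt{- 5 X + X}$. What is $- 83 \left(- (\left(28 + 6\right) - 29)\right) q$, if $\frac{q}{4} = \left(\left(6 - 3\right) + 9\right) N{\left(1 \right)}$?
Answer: $39840 i \approx 39840.0 i$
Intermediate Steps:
$N{\left(X \right)} = 2 \sqrt{- X}$ ($N{\left(X \right)} = \sqrt{- 4 X} = 2 \sqrt{- X}$)
$q = 96 i$ ($q = 4 \left(\left(6 - 3\right) + 9\right) 2 \sqrt{\left(-1\right) 1} = 4 \left(3 + 9\right) 2 \sqrt{-1} = 4 \cdot 12 \cdot 2 i = 4 \cdot 24 i = 96 i \approx 96.0 i$)
$- 83 \left(- (\left(28 + 6\right) - 29)\right) q = - 83 \left(- (\left(28 + 6\right) - 29)\right) 96 i = - 83 \left(- (34 - 29)\right) 96 i = - 83 \left(\left(-1\right) 5\right) 96 i = \left(-83\right) \left(-5\right) 96 i = 415 \cdot 96 i = 39840 i$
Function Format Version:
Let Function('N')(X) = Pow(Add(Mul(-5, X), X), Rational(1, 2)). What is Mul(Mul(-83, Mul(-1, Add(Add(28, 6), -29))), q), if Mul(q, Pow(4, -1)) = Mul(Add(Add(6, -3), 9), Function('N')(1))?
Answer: Mul(39840, I) ≈ Mul(39840., I)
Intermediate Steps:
Function('N')(X) = Mul(2, Pow(Mul(-1, X), Rational(1, 2))) (Function('N')(X) = Pow(Mul(-4, X), Rational(1, 2)) = Mul(2, Pow(Mul(-1, X), Rational(1, 2))))
q = Mul(96, I) (q = Mul(4, Mul(Add(Add(6, -3), 9), Mul(2, Pow(Mul(-1, 1), Rational(1, 2))))) = Mul(4, Mul(Add(3, 9), Mul(2, Pow(-1, Rational(1, 2))))) = Mul(4, Mul(12, Mul(2, I))) = Mul(4, Mul(24, I)) = Mul(96, I) ≈ Mul(96.000, I))
Mul(Mul(-83, Mul(-1, Add(Add(28, 6), -29))), q) = Mul(Mul(-83, Mul(-1, Add(Add(28, 6), -29))), Mul(96, I)) = Mul(Mul(-83, Mul(-1, Add(34, -29))), Mul(96, I)) = Mul(Mul(-83, Mul(-1, 5)), Mul(96, I)) = Mul(Mul(-83, -5), Mul(96, I)) = Mul(415, Mul(96, I)) = Mul(39840, I)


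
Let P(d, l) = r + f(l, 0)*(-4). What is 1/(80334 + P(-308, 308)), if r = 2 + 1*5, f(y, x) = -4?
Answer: 1/80357 ≈ 1.2444e-5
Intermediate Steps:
r = 7 (r = 2 + 5 = 7)
P(d, l) = 23 (P(d, l) = 7 - 4*(-4) = 7 + 16 = 23)
1/(80334 + P(-308, 308)) = 1/(80334 + 23) = 1/80357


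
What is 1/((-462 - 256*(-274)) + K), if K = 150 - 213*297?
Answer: 1/6571 ≈ 0.00015218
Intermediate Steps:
K = -63111 (K = 150 - 63261 = -63111)
1/((-462 - 256*(-274)) + K) = 1/((-462 - 256*(-274)) - 63111) = 1/((-462 + 70144) - 63111) = 1/(69682 - 63111) = 1/6571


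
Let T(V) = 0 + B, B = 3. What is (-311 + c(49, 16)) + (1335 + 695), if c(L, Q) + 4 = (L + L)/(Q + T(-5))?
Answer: 32683/19 ≈ 1720.2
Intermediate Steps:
T(V) = 3 (T(V) = 0 + 3 = 3)
c(L, Q) = -4 + 2*L/(3 + Q) (c(L, Q) = -4 + (L + L)/(Q + 3) = -4 + (2*L)/(3 + Q) = -4 + 2*L/(3 + Q))
(-311 + c(49, 16)) + (1335 + 695) = (-311 + 2*(-6 + 49 - 2*16)/(3 + 16)) + (1335 + 695) = (-311 + 2*(-6 + 49 - 32)/19) + 2030 = (-311 + 2*(1/19)*11) + 2030 = (-311 + 22/19) + 2030 = -5887/19 + 2030 = 32683/19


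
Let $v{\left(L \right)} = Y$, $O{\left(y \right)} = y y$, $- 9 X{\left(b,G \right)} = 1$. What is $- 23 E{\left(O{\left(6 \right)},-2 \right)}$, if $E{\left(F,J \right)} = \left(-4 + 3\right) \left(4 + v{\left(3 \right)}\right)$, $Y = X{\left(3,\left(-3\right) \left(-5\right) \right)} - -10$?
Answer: $\frac{2875}{9} \approx 319.44$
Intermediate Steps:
$X{\left(b,G \right)} = - \frac{1}{9}$ ($X{\left(b,G \right)} = \left(- \frac{1}{9}\right) 1 = - \frac{1}{9}$)
$O{\left(y \right)} = y^{2}$
$Y = \frac{89}{9}$ ($Y = - \frac{1}{9} - -10 = - \frac{1}{9} + 10 = \frac{89}{9} \approx 9.8889$)
$v{\left(L \right)} = \frac{89}{9}$
$E{\left(F,J \right)} = - \frac{125}{9}$ ($E{\left(F,J \right)} = \left(-4 + 3\right) \left(4 + \frac{89}{9}\right) = \left(-1\right) \frac{125}{9} = - \frac{125}{9}$)
$- 23 E{\left(O{\left(6 \right)},-2 \right)} = \left(-23\right) \left(- \frac{125}{9}\right) = \frac{2875}{9}$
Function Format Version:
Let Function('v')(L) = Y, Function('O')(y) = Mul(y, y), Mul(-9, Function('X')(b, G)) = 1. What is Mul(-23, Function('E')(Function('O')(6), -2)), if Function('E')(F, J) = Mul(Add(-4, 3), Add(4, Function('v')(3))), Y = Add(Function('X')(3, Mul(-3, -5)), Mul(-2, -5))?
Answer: Rational(2875, 9) ≈ 319.44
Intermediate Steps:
Function('X')(b, G) = Rational(-1, 9) (Function('X')(b, G) = Mul(Rational(-1, 9), 1) = Rational(-1, 9))
Function('O')(y) = Pow(y, 2)
Y = Rational(89, 9) (Y = Add(Rational(-1, 9), Mul(-2, -5)) = Add(Rational(-1, 9), 10) = Rational(89, 9) ≈ 9.8889)
Function('v')(L) = Rational(89, 9)
Function('E')(F, J) = Rational(-125, 9) (Function('E')(F, J) = Mul(Add(-4, 3), Add(4, Rational(89, 9))) = Mul(-1, Rational(125, 9)) = Rational(-125, 9))
Mul(-23, Function('E')(Function('O')(6), -2)) = Mul(-23, Rational(-125, 9)) = Rational(2875, 9)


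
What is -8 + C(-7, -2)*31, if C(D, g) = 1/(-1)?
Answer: -39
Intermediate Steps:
C(D, g) = -1
-8 + C(-7, -2)*31 = -8 - 1*31 = -8 - 31 = -39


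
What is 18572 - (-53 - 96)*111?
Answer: 35111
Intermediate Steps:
18572 - (-53 - 96)*111 = 18572 - (-149)*111 = 18572 - 1*(-16539) = 18572 + 16539 = 35111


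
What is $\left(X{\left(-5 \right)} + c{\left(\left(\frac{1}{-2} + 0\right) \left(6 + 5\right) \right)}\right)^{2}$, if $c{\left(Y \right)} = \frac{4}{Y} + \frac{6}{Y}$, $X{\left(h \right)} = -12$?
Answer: $\frac{23104}{121} \approx 190.94$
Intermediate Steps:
$c{\left(Y \right)} = \frac{10}{Y}$
$\left(X{\left(-5 \right)} + c{\left(\left(\frac{1}{-2} + 0\right) \left(6 + 5\right) \right)}\right)^{2} = \left(-12 + \frac{10}{\left(\frac{1}{-2} + 0\right) \left(6 + 5\right)}\right)^{2} = \left(-12 + \frac{10}{\left(- \frac{1}{2} + 0\right) 11}\right)^{2} = \left(-12 + \frac{10}{\left(- \frac{1}{2}\right) 11}\right)^{2} = \left(-12 + \frac{10}{- \frac{11}{2}}\right)^{2} = \left(-12 + 10 \left(- \frac{2}{11}\right)\right)^{2} = \left(-12 - \frac{20}{11}\right)^{2} = \left(- \frac{152}{11}\right)^{2} = \frac{23104}{121}$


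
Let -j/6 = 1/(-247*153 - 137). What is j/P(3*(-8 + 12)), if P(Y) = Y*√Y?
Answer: √3/455136 ≈ 3.8056e-6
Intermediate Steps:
P(Y) = Y^(3/2)
j = 3/18964 (j = -6/(-247*153 - 137) = -6/(-37791 - 137) = -6/(-37928) = -6*(-1/37928) = 3/18964 ≈ 0.00015819)
j/P(3*(-8 + 12)) = 3/(18964*((3*(-8 + 12))^(3/2))) = 3/(18964*((3*4)^(3/2))) = 3/(18964*(12^(3/2))) = 3/(18964*((24*√3))) = 3*(√3/72)/18964 = √3/455136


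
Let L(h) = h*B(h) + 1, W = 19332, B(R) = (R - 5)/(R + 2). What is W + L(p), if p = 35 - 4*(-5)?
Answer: 1104731/57 ≈ 19381.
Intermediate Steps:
B(R) = (-5 + R)/(2 + R)
p = 55 (p = 35 - (-20) = 35 - 1*(-20) = 35 + 20 = 55)
L(h) = 1 + h*(-5 + h)/(2 + h) (L(h) = h*((-5 + h)/(2 + h)) + 1 = h*(-5 + h)/(2 + h) + 1 = 1 + h*(-5 + h)/(2 + h))
W + L(p) = 19332 + (2 + 55 + 55*(-5 + 55))/(2 + 55) = 19332 + (2 + 55 + 55*50)/57 = 19332 + (2 + 55 + 2750)/57 = 19332 + (1/57)*2807 = 19332 + 2807/57 = 1104731/57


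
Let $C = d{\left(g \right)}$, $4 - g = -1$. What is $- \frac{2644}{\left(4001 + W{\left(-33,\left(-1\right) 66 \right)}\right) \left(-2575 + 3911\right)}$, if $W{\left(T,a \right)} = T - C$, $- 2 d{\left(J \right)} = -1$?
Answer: $- \frac{661}{1325145} \approx -0.00049881$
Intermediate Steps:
$g = 5$ ($g = 4 - -1 = 4 + 1 = 5$)
$d{\left(J \right)} = \frac{1}{2}$ ($d{\left(J \right)} = \left(- \frac{1}{2}\right) \left(-1\right) = \frac{1}{2}$)
$C = \frac{1}{2} \approx 0.5$
$W{\left(T,a \right)} = - \frac{1}{2} + T$ ($W{\left(T,a \right)} = T - \frac{1}{2} = - \frac{1}{2} + T$)
$- \frac{2644}{\left(4001 + W{\left(-33,\left(-1\right) 66 \right)}\right) \left(-2575 + 3911\right)} = - \frac{2644}{\left(4001 - \frac{67}{2}\right) \left(-2575 + 3911\right)} = - \frac{2644}{\left(4001 - \frac{67}{2}\right) 1336} = - \frac{2644}{\frac{7935}{2} \cdot 1336} = - \frac{2644}{5300580} = \left(-2644\right) \frac{1}{5300580} = - \frac{661}{1325145}$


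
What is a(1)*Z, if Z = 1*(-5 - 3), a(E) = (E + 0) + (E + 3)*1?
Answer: -40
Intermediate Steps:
a(E) = 3 + 2*E (a(E) = E + (3 + E)*1 = E + (3 + E) = 3 + 2*E)
Z = -8 (Z = 1*(-8) = -8)
a(1)*Z = (3 + 2*1)*(-8) = (3 + 2)*(-8) = 5*(-8) = -40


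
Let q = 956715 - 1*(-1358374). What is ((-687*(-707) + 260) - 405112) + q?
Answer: 2395946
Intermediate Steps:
q = 2315089 (q = 956715 + 1358374 = 2315089)
((-687*(-707) + 260) - 405112) + q = ((-687*(-707) + 260) - 405112) + 2315089 = ((485709 + 260) - 405112) + 2315089 = (485969 - 405112) + 2315089 = 80857 + 2315089 = 2395946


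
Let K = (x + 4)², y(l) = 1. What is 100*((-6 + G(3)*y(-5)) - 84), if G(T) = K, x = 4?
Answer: -2600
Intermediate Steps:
K = 64 (K = (4 + 4)² = 8² = 64)
G(T) = 64
100*((-6 + G(3)*y(-5)) - 84) = 100*((-6 + 64*1) - 84) = 100*((-6 + 64) - 84) = 100*(58 - 84) = 100*(-26) = -2600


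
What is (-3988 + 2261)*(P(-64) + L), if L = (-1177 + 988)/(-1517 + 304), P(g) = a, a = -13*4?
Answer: 108605849/1213 ≈ 89535.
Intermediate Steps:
a = -52
P(g) = -52
L = 189/1213 (L = -189/(-1213) = -189*(-1/1213) = 189/1213 ≈ 0.15581)
(-3988 + 2261)*(P(-64) + L) = (-3988 + 2261)*(-52 + 189/1213) = -1727*(-62887/1213) = 108605849/1213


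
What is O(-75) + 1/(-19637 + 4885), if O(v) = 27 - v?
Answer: 1504703/14752 ≈ 102.00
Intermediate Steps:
O(-75) + 1/(-19637 + 4885) = (27 - 1*(-75)) + 1/(-19637 + 4885) = (27 + 75) + 1/(-14752) = 102 - 1/14752 = 1504703/14752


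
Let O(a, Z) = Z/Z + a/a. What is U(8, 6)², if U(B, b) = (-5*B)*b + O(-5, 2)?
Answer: 56644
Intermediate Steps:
O(a, Z) = 2 (O(a, Z) = 1 + 1 = 2)
U(B, b) = 2 - 5*B*b (U(B, b) = (-5*B)*b + 2 = -5*B*b + 2 = 2 - 5*B*b)
U(8, 6)² = (2 - 5*8*6)² = (2 - 240)² = (-238)² = 56644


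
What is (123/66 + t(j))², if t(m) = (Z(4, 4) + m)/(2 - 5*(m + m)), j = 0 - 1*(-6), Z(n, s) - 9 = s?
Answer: 240100/101761 ≈ 2.3595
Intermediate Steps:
Z(n, s) = 9 + s
j = 6 (j = 0 + 6 = 6)
t(m) = (13 + m)/(2 - 10*m) (t(m) = ((9 + 4) + m)/(2 - 5*(m + m)) = (13 + m)/(2 - 10*m))
(123/66 + t(j))² = (123/66 + (-13 - 1*6)/(2*(-1 + 5*6)))² = (123*(1/66) + (-13 - 6)/(2*(-1 + 30)))² = (41/22 + (½)*(-19)/29)² = (41/22 + (½)*(1/29)*(-19))² = (41/22 - 19/58)² = (490/319)² = 240100/101761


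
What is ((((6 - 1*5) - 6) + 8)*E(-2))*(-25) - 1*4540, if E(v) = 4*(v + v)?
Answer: -3340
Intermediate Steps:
E(v) = 8*v (E(v) = 4*(2*v) = 8*v)
((((6 - 1*5) - 6) + 8)*E(-2))*(-25) - 1*4540 = ((((6 - 1*5) - 6) + 8)*(8*(-2)))*(-25) - 1*4540 = ((((6 - 5) - 6) + 8)*(-16))*(-25) - 4540 = (((1 - 6) + 8)*(-16))*(-25) - 4540 = ((-5 + 8)*(-16))*(-25) - 4540 = (3*(-16))*(-25) - 4540 = -48*(-25) - 4540 = 1200 - 4540 = -3340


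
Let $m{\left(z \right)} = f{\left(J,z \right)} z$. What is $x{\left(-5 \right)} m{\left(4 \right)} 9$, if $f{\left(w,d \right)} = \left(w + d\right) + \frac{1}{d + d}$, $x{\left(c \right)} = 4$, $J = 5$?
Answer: $1314$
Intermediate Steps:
$f{\left(w,d \right)} = d + w + \frac{1}{2 d}$ ($f{\left(w,d \right)} = \left(d + w\right) + \frac{1}{2 d} = d + w + \frac{1}{2 d}$)
$m{\left(z \right)} = z \left(5 + z + \frac{1}{2 z}\right)$ ($m{\left(z \right)} = \left(z + 5 + \frac{1}{2 z}\right) z = \left(5 + z + \frac{1}{2 z}\right) z = z \left(5 + z + \frac{1}{2 z}\right)$)
$x{\left(-5 \right)} m{\left(4 \right)} 9 = 4 \left(\frac{1}{2} + 4 \left(5 + 4\right)\right) 9 = 4 \left(\frac{1}{2} + 4 \cdot 9\right) 9 = 4 \left(\frac{1}{2} + 36\right) 9 = 4 \cdot \frac{73}{2} \cdot 9 = 146 \cdot 9 = 1314$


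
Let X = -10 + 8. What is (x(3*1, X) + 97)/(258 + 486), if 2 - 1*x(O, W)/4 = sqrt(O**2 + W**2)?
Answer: 35/248 - sqrt(13)/186 ≈ 0.12174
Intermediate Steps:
X = -2
x(O, W) = 8 - 4*sqrt(O**2 + W**2)
(x(3*1, X) + 97)/(258 + 486) = ((8 - 4*sqrt((3*1)**2 + (-2)**2)) + 97)/(258 + 486) = ((8 - 4*sqrt(3**2 + 4)) + 97)/744 = ((8 - 4*sqrt(9 + 4)) + 97)*(1/744) = ((8 - 4*sqrt(13)) + 97)*(1/744) = (105 - 4*sqrt(13))*(1/744) = 35/248 - sqrt(13)/186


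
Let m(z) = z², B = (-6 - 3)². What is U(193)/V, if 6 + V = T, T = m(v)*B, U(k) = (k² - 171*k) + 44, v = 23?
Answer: 1430/14281 ≈ 0.10013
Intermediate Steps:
B = 81 (B = (-9)² = 81)
U(k) = 44 + k² - 171*k
T = 42849 (T = 23²*81 = 529*81 = 42849)
V = 42843 (V = -6 + 42849 = 42843)
U(193)/V = (44 + 193² - 171*193)/42843 = (44 + 37249 - 33003)*(1/42843) = 4290*(1/42843) = 1430/14281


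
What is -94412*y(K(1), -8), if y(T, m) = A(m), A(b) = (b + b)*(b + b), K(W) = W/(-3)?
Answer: -24169472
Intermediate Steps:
K(W) = -W/3 (K(W) = W*(-1/3) = -W/3)
A(b) = 4*b**2 (A(b) = (2*b)*(2*b) = 4*b**2)
y(T, m) = 4*m**2
-94412*y(K(1), -8) = -377648*(-8)**2 = -377648*64 = -94412*256 = -24169472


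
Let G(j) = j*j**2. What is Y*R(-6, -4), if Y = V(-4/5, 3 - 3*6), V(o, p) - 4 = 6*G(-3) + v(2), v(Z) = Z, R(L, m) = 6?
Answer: -936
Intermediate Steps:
G(j) = j**3
V(o, p) = -156 (V(o, p) = 4 + (6*(-3)**3 + 2) = 4 + (6*(-27) + 2) = 4 + (-162 + 2) = 4 - 160 = -156)
Y = -156
Y*R(-6, -4) = -156*6 = -936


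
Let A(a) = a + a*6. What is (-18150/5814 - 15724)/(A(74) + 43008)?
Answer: -2177083/6025242 ≈ -0.36133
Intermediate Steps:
A(a) = 7*a (A(a) = a + 6*a = 7*a)
(-18150/5814 - 15724)/(A(74) + 43008) = (-18150/5814 - 15724)/(7*74 + 43008) = (-18150*1/5814 - 15724)/(518 + 43008) = (-3025/969 - 15724)/43526 = -15239581/969*1/43526 = -2177083/6025242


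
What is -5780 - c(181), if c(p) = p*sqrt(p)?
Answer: -5780 - 181*sqrt(181) ≈ -8215.1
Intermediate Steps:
c(p) = p**(3/2)
-5780 - c(181) = -5780 - 181**(3/2) = -5780 - 181*sqrt(181)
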